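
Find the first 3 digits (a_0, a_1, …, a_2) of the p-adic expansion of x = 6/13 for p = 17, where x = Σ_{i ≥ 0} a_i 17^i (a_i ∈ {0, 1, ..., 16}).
(a_0, …, a_2) = (7, 14, 7)

v_17(6/13) = 0 (numerator and denominator both coprime to 17), so x ∈ ℤ_17^×. Compute digits iteratively via a_i = x_i mod 17, x_{i+1} = (x_i − a_i)/17, with x_0 = x:
  x_0 = 6/13;  a_0 = 7;  x_1 = (x_0 − 7)/17 = -5/13
  x_1 = -5/13;  a_1 = 14;  x_2 = (x_1 − 14)/17 = -11/13
  x_2 = -11/13;  a_2 = 7;  x_3 = (x_2 − 7)/17 = -6/13
Digits: (7, 14, 7).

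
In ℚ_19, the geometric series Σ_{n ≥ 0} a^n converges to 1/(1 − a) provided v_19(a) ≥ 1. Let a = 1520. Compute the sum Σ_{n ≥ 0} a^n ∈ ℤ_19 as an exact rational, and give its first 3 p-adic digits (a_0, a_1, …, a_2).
Σ a^n = 1/(1 − a) = -1/1519;  first 3 digits = (1, 4, 1)

v_19(a) = 1 ≥ 1, so the series converges in ℤ_19 to 1/(1 − a) = 1/(1 − 1520) = -1/1519. Expand this rational in ℤ_19: compute digits iteratively via d_i = x_i mod 19, x_{i+1} = (x_i − d_i)/19. The first 3 digits are (1, 4, 1).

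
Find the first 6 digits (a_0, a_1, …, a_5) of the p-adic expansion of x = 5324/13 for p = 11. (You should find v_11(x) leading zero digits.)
(a_0, …, a_5) = (0, 0, 0, 2, 10, 5)

v_11(5324/13) = 3, so a_0 = ... = a_2 = 0. Factor out: x = 11^3 · u with u = 4/13 a unit in ℤ_11. Expand u iteratively via a_{v+i} = u_i mod 11, u_{i+1} = (u_i − a_{v+i})/11:
  u_0 = 4/13;  a_3 = 2;  u_1 = (u_0 − 2)/11 = -2/13
  u_1 = -2/13;  a_4 = 10;  u_2 = (u_1 − 10)/11 = -12/13
  u_2 = -12/13;  a_5 = 5;  u_3 = (u_2 − 5)/11 = -7/13
Digits: (0, 0, 0, 2, 10, 5).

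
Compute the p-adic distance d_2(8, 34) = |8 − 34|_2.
d_2(8, 34) = 1/2

Step 1 — x − y = 8 − 34 = -26. Step 2 — v_2(-26) = 1 (factor: -26 = −(2^1 · 13); the sign does not affect v_p). Step 3 — |x − y|_2 = 2^{-1} = 1/2.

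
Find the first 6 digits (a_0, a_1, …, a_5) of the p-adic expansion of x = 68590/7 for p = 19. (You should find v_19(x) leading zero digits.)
(a_0, …, a_5) = (0, 0, 0, 15, 2, 8)

v_19(68590/7) = 3, so a_0 = ... = a_2 = 0. Factor out: x = 19^3 · u with u = 10/7 a unit in ℤ_19. Expand u iteratively via a_{v+i} = u_i mod 19, u_{i+1} = (u_i − a_{v+i})/19:
  u_0 = 10/7;  a_3 = 15;  u_1 = (u_0 − 15)/19 = -5/7
  u_1 = -5/7;  a_4 = 2;  u_2 = (u_1 − 2)/19 = -1/7
  u_2 = -1/7;  a_5 = 8;  u_3 = (u_2 − 8)/19 = -3/7
Digits: (0, 0, 0, 15, 2, 8).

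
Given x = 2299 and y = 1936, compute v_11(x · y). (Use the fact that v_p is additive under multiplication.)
v_11(4450864) = 4

v_p(x) = 2 (factor: 2299 = 11^2 · 19); v_p(y) = 2 (factor: 1936 = 11^2 · 16). Additivity: v_p(xy) = v_p(x) + v_p(y) = 2 + 2 = 4. (Direct check: xy = 4450864 = 11^4 · (304).)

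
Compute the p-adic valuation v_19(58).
v_19(58) = 0

v_19(n) is the largest exponent k such that 19^k divides n. Factor out: 58 = 19^0 · 58. (Sign doesn't affect v_p.) So v_19(58) = 0.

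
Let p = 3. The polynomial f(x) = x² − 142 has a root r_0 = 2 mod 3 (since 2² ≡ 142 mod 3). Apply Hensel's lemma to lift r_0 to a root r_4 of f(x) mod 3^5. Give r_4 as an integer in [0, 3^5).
r_4 = 203 (mod 243)

Hensel's recurrence: r_{i+1} = r_i − f(r_i)·(f′(r_i))^{-1} mod 3^{i+2}, with f′(x) = 2x. Iterate:
  r_0 = 2 (mod 3)
  r_1 = 5 (mod 9)
  r_2 = 14 (mod 27)
  r_3 = 41 (mod 81)
  r_4 = 203 (mod 243)
Final: r_4 = 203, and one checks f(r_4) ≡ 0 mod 3^5.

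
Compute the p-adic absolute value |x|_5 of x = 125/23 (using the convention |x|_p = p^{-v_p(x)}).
|125/23|_5 = 1/125

Step 1 — compute v_5(x) by factoring powers of 5 out of the numerator and denominator: v_5(125/23) = 3. Step 2 — apply |x|_p = p^{-v_p(x)} = 5^{-3} = 1/125.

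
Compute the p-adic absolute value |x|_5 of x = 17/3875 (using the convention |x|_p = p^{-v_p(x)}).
|17/3875|_5 = 125

Step 1 — compute v_5(x) by factoring powers of 5 out of the numerator and denominator: v_5(17/3875) = -3. Step 2 — apply |x|_p = p^{-v_p(x)} = 5^{3} = 125.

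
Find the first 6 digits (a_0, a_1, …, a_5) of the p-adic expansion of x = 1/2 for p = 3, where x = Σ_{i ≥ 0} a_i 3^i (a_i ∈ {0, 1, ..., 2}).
(a_0, …, a_5) = (2, 1, 1, 1, 1, 1)

v_3(1/2) = 0 (numerator and denominator both coprime to 3), so x ∈ ℤ_3^×. Compute digits iteratively via a_i = x_i mod 3, x_{i+1} = (x_i − a_i)/3, with x_0 = x:
  x_0 = 1/2;  a_0 = 2;  x_1 = (x_0 − 2)/3 = -1/2
  x_1 = -1/2;  a_1 = 1;  x_2 = (x_1 − 1)/3 = -1/2
  x_2 = -1/2;  a_2 = 1;  x_3 = (x_2 − 1)/3 = -1/2
  x_3 = -1/2;  a_3 = 1;  x_4 = (x_3 − 1)/3 = -1/2
  x_4 = -1/2;  a_4 = 1;  x_5 = (x_4 − 1)/3 = -1/2
  x_5 = -1/2;  a_5 = 1;  x_6 = (x_5 − 1)/3 = -1/2
Digits: (2, 1, 1, 1, 1, 1).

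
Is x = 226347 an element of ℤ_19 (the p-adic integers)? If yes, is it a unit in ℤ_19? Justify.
x ∈ ℤ_19 but not a unit; v_19(x) = 3 > 0

ℤ_19 = {x ∈ ℚ_19 : v_19(x) ≥ 0} and ℤ_19^× = {x ∈ ℤ_19 : v_19(x) = 0}. Here v_19(226347) = v_19(num) − v_19(den) = 3; compare against these criteria.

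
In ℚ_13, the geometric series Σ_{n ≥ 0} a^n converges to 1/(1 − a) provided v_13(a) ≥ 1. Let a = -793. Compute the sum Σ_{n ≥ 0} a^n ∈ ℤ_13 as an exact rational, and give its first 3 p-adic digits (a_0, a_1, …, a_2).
Σ a^n = 1/(1 − a) = 1/794;  first 3 digits = (1, 4, 11)

v_13(a) = 1 ≥ 1, so the series converges in ℤ_13 to 1/(1 − a) = 1/(1 − (-793)) = 1/794. Expand this rational in ℤ_13: compute digits iteratively via d_i = x_i mod 13, x_{i+1} = (x_i − d_i)/13. The first 3 digits are (1, 4, 11).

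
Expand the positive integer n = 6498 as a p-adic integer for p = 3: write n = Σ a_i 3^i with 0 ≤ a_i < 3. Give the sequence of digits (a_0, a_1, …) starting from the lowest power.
(a_0, a_1, …) = (0, 0, 2, 0, 2, 2, 2, 2)

Repeated division by 3 gives the digits low-to-high: 6498 = 2·3^2 + 2·3^4 + 2·3^5 + 2·3^6 + 2·3^7. Digit sequence: (0, 0, 2, 0, 2, 2, 2, 2).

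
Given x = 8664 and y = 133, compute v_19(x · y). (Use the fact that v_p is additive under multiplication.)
v_19(1152312) = 3

v_p(x) = 2 (factor: 8664 = 19^2 · 24); v_p(y) = 1 (factor: 133 = 19^1 · 7). Additivity: v_p(xy) = v_p(x) + v_p(y) = 2 + 1 = 3. (Direct check: xy = 1152312 = 19^3 · (168).)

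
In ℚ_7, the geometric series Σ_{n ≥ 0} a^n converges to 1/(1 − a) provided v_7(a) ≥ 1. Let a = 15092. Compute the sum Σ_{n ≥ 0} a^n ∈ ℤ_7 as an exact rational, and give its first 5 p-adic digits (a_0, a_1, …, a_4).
Σ a^n = 1/(1 − a) = -1/15091;  first 5 digits = (1, 0, 0, 2, 6)

v_7(a) = 3 ≥ 1, so the series converges in ℤ_7 to 1/(1 − a) = 1/(1 − 15092) = -1/15091. Expand this rational in ℤ_7: compute digits iteratively via d_i = x_i mod 7, x_{i+1} = (x_i − d_i)/7. The first 5 digits are (1, 0, 0, 2, 6).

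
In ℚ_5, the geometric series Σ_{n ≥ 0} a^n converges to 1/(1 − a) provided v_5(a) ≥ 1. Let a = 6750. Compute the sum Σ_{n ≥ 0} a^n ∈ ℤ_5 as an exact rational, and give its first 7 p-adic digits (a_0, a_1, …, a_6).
Σ a^n = 1/(1 − a) = -1/6749;  first 7 digits = (1, 0, 0, 4, 0, 2, 1)

v_5(a) = 3 ≥ 1, so the series converges in ℤ_5 to 1/(1 − a) = 1/(1 − 6750) = -1/6749. Expand this rational in ℤ_5: compute digits iteratively via d_i = x_i mod 5, x_{i+1} = (x_i − d_i)/5. The first 7 digits are (1, 0, 0, 4, 0, 2, 1).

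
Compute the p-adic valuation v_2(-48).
v_2(-48) = 4

v_2(n) is the largest exponent k such that 2^k divides n. Factor out: -48 = -2^4 · 3. (Sign doesn't affect v_p.) So v_2(-48) = 4.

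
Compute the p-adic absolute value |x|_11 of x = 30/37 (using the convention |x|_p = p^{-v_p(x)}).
|30/37|_11 = 1

Step 1 — compute v_11(x) by factoring powers of 11 out of the numerator and denominator: v_11(30/37) = 0. Step 2 — apply |x|_p = p^{-v_p(x)} = 11^{0} = 1.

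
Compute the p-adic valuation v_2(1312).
v_2(1312) = 5

v_2(n) is the largest exponent k such that 2^k divides n. Factor out: 1312 = 2^5 · 41. (Sign doesn't affect v_p.) So v_2(1312) = 5.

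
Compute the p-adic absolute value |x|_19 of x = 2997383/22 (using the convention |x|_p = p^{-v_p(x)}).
|2997383/22|_19 = 1/130321

Step 1 — compute v_19(x) by factoring powers of 19 out of the numerator and denominator: v_19(2997383/22) = 4. Step 2 — apply |x|_p = p^{-v_p(x)} = 19^{-4} = 1/130321.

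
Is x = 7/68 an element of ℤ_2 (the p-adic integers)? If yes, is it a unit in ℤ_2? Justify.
x ∉ ℤ_2 (v_2(x) = -2 < 0)

ℤ_2 = {x ∈ ℚ_2 : v_2(x) ≥ 0} and ℤ_2^× = {x ∈ ℤ_2 : v_2(x) = 0}. Here v_2(7/68) = v_2(num) − v_2(den) = -2; compare against these criteria.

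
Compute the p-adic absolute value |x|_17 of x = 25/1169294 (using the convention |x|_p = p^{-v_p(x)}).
|25/1169294|_17 = 83521

Step 1 — compute v_17(x) by factoring powers of 17 out of the numerator and denominator: v_17(25/1169294) = -4. Step 2 — apply |x|_p = p^{-v_p(x)} = 17^{4} = 83521.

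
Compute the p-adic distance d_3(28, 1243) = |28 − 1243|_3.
d_3(28, 1243) = 1/243

Step 1 — x − y = 28 − 1243 = -1215. Step 2 — v_3(-1215) = 5 (factor: -1215 = −(3^5 · 5); the sign does not affect v_p). Step 3 — |x − y|_3 = 3^{-5} = 1/243.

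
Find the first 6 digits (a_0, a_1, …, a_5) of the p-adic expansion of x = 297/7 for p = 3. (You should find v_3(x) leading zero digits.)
(a_0, …, a_5) = (0, 0, 0, 2, 2, 1)

v_3(297/7) = 3, so a_0 = ... = a_2 = 0. Factor out: x = 3^3 · u with u = 11/7 a unit in ℤ_3. Expand u iteratively via a_{v+i} = u_i mod 3, u_{i+1} = (u_i − a_{v+i})/3:
  u_0 = 11/7;  a_3 = 2;  u_1 = (u_0 − 2)/3 = -1/7
  u_1 = -1/7;  a_4 = 2;  u_2 = (u_1 − 2)/3 = -5/7
  u_2 = -5/7;  a_5 = 1;  u_3 = (u_2 − 1)/3 = -4/7
Digits: (0, 0, 0, 2, 2, 1).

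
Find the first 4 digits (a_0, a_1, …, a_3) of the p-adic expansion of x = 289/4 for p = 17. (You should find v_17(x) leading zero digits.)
(a_0, …, a_3) = (0, 0, 13, 12)

v_17(289/4) = 2, so a_0 = ... = a_1 = 0. Factor out: x = 17^2 · u with u = 1/4 a unit in ℤ_17. Expand u iteratively via a_{v+i} = u_i mod 17, u_{i+1} = (u_i − a_{v+i})/17:
  u_0 = 1/4;  a_2 = 13;  u_1 = (u_0 − 13)/17 = -3/4
  u_1 = -3/4;  a_3 = 12;  u_2 = (u_1 − 12)/17 = -3/4
Digits: (0, 0, 13, 12).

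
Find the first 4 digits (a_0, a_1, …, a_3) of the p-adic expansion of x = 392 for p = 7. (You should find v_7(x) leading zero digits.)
(a_0, …, a_3) = (0, 0, 1, 1)

v_7(392) = 2, so a_0 = ... = a_1 = 0. Factor out: x = 7^2 · u with u = 8 a unit in ℤ_7. Expand u iteratively via a_{v+i} = u_i mod 7, u_{i+1} = (u_i − a_{v+i})/7:
  u_0 = 8;  a_2 = 1;  u_1 = (u_0 − 1)/7 = 1
  u_1 = 1;  a_3 = 1;  u_2 = (u_1 − 1)/7 = 0
Digits: (0, 0, 1, 1).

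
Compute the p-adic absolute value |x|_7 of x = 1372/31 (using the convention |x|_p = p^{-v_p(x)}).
|1372/31|_7 = 1/343

Step 1 — compute v_7(x) by factoring powers of 7 out of the numerator and denominator: v_7(1372/31) = 3. Step 2 — apply |x|_p = p^{-v_p(x)} = 7^{-3} = 1/343.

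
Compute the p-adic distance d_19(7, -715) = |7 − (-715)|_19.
d_19(7, -715) = 1/361

Step 1 — x − y = 7 − (-715) = 722. Step 2 — v_19(722) = 2 (factor: 722 = (19^2 · 2); the sign does not affect v_p). Step 3 — |x − y|_19 = 19^{-2} = 1/361.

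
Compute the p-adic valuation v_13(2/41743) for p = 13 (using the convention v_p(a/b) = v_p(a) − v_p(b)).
v_13(2/41743) = -3

Factor powers of 13 from the numerator and denominator of the reduced fraction: 2 = 13^0 · 2 and 41743 = 13^3 · 19. Apply v_p(a/b) = v_p(a) − v_p(b): v_13(2/41743) = 0 − 3 = -3.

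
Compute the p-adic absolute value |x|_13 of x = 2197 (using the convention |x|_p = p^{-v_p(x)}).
|2197|_13 = 1/2197

Step 1 — compute v_13(x) by factoring powers of 13 out of the numerator and denominator: v_13(2197) = 3. Step 2 — apply |x|_p = p^{-v_p(x)} = 13^{-3} = 1/2197.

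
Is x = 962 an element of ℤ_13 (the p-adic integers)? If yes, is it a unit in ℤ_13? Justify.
x ∈ ℤ_13 but not a unit; v_13(x) = 1 > 0

ℤ_13 = {x ∈ ℚ_13 : v_13(x) ≥ 0} and ℤ_13^× = {x ∈ ℤ_13 : v_13(x) = 0}. Here v_13(962) = v_13(num) − v_13(den) = 1; compare against these criteria.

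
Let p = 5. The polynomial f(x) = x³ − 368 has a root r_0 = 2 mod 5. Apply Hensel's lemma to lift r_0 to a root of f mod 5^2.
r_1 = 7 (mod 25)

Hensel: r_{i+1} = r_i − f(r_i)/f′(r_i) mod 5^{i+2}, where f′(x) = 3x². Iterate:
  r_0 = 2 (mod 5)
  r_1 = 7 (mod 25)
Final: r = 7 with f(r) ≡ 0 mod 5^2.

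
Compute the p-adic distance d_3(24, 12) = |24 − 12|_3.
d_3(24, 12) = 1/3

Step 1 — x − y = 24 − 12 = 12. Step 2 — v_3(12) = 1 (factor: 12 = (3^1 · 4); the sign does not affect v_p). Step 3 — |x − y|_3 = 3^{-1} = 1/3.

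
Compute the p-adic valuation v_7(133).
v_7(133) = 1

v_7(n) is the largest exponent k such that 7^k divides n. Factor out: 133 = 7^1 · 19. (Sign doesn't affect v_p.) So v_7(133) = 1.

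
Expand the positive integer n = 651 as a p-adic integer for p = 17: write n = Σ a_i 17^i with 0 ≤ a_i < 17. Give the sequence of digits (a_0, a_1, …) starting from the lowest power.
(a_0, a_1, …) = (5, 4, 2)

Repeated division by 17 gives the digits low-to-high: 651 = 5 + 4·17^1 + 2·17^2. Digit sequence: (5, 4, 2).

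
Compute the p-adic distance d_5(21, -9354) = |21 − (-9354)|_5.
d_5(21, -9354) = 1/3125

Step 1 — x − y = 21 − (-9354) = 9375. Step 2 — v_5(9375) = 5 (factor: 9375 = (5^5 · 3); the sign does not affect v_p). Step 3 — |x − y|_5 = 5^{-5} = 1/3125.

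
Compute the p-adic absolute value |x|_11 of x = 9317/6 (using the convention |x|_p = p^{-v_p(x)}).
|9317/6|_11 = 1/1331

Step 1 — compute v_11(x) by factoring powers of 11 out of the numerator and denominator: v_11(9317/6) = 3. Step 2 — apply |x|_p = p^{-v_p(x)} = 11^{-3} = 1/1331.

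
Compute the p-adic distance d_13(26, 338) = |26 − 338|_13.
d_13(26, 338) = 1/13

Step 1 — x − y = 26 − 338 = -312. Step 2 — v_13(-312) = 1 (factor: -312 = −(13^1 · 24); the sign does not affect v_p). Step 3 — |x − y|_13 = 13^{-1} = 1/13.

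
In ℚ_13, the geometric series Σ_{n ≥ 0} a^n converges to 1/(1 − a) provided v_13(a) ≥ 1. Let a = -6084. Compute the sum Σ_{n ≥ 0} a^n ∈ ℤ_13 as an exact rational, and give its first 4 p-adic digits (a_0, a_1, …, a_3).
Σ a^n = 1/(1 − a) = 1/6085;  first 4 digits = (1, 0, 3, 10)

v_13(a) = 2 ≥ 1, so the series converges in ℤ_13 to 1/(1 − a) = 1/(1 − (-6084)) = 1/6085. Expand this rational in ℤ_13: compute digits iteratively via d_i = x_i mod 13, x_{i+1} = (x_i − d_i)/13. The first 4 digits are (1, 0, 3, 10).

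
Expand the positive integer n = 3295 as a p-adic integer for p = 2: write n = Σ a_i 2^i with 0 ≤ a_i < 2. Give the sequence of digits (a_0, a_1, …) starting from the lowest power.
(a_0, a_1, …) = (1, 1, 1, 1, 1, 0, 1, 1, 0, 0, 1, 1)

Repeated division by 2 gives the digits low-to-high: 3295 = 1 + 1·2^1 + 1·2^2 + 1·2^3 + 1·2^4 + 1·2^6 + 1·2^7 + 1·2^10 + 1·2^11. Digit sequence: (1, 1, 1, 1, 1, 0, 1, 1, 0, 0, 1, 1).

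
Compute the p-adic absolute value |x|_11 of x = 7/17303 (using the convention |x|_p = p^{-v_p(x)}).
|7/17303|_11 = 1331

Step 1 — compute v_11(x) by factoring powers of 11 out of the numerator and denominator: v_11(7/17303) = -3. Step 2 — apply |x|_p = p^{-v_p(x)} = 11^{3} = 1331.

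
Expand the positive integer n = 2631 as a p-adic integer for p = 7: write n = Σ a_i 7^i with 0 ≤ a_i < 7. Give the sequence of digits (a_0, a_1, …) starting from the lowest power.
(a_0, a_1, …) = (6, 4, 4, 0, 1)

Repeated division by 7 gives the digits low-to-high: 2631 = 6 + 4·7^1 + 4·7^2 + 1·7^4. Digit sequence: (6, 4, 4, 0, 1).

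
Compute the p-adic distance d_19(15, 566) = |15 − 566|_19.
d_19(15, 566) = 1/19

Step 1 — x − y = 15 − 566 = -551. Step 2 — v_19(-551) = 1 (factor: -551 = −(19^1 · 29); the sign does not affect v_p). Step 3 — |x − y|_19 = 19^{-1} = 1/19.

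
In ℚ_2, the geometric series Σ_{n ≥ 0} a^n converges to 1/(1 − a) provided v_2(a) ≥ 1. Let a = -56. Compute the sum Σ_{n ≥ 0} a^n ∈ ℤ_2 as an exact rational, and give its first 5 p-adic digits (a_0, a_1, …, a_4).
Σ a^n = 1/(1 − a) = 1/57;  first 5 digits = (1, 0, 0, 1, 0)

v_2(a) = 3 ≥ 1, so the series converges in ℤ_2 to 1/(1 − a) = 1/(1 − (-56)) = 1/57. Expand this rational in ℤ_2: compute digits iteratively via d_i = x_i mod 2, x_{i+1} = (x_i − d_i)/2. The first 5 digits are (1, 0, 0, 1, 0).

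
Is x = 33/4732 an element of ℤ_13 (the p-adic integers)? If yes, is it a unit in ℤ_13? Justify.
x ∉ ℤ_13 (v_13(x) = -2 < 0)

ℤ_13 = {x ∈ ℚ_13 : v_13(x) ≥ 0} and ℤ_13^× = {x ∈ ℤ_13 : v_13(x) = 0}. Here v_13(33/4732) = v_13(num) − v_13(den) = -2; compare against these criteria.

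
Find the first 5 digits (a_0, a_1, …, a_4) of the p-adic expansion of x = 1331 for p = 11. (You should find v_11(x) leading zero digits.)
(a_0, …, a_4) = (0, 0, 0, 1, 0)

v_11(1331) = 3, so a_0 = ... = a_2 = 0. Factor out: x = 11^3 · u with u = 1 a unit in ℤ_11. Expand u iteratively via a_{v+i} = u_i mod 11, u_{i+1} = (u_i − a_{v+i})/11:
  u_0 = 1;  a_3 = 1;  u_1 = (u_0 − 1)/11 = 0
  u_1 = 0;  a_4 = 0;  u_2 = (u_1 − 0)/11 = 0
Digits: (0, 0, 0, 1, 0).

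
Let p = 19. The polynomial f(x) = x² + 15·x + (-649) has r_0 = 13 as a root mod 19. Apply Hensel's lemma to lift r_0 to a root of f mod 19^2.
r_1 = 108 (mod 361)

Hensel: r_{i+1} = r_i − f(r_i)·(f′(r_i))^{-1} mod 19^{i+2}, f′(x) = 2x + 15. Iterate:
  r_0 = 13 (mod 19)
  r_1 = 108 (mod 361)
Final: r = 108 satisfies f(r) ≡ 0 mod 19^2.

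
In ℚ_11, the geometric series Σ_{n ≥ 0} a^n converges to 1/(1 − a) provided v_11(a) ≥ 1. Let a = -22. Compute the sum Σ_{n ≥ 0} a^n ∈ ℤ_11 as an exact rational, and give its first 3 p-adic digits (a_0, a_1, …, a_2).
Σ a^n = 1/(1 − a) = 1/23;  first 3 digits = (1, 9, 3)

v_11(a) = 1 ≥ 1, so the series converges in ℤ_11 to 1/(1 − a) = 1/(1 − (-22)) = 1/23. Expand this rational in ℤ_11: compute digits iteratively via d_i = x_i mod 11, x_{i+1} = (x_i − d_i)/11. The first 3 digits are (1, 9, 3).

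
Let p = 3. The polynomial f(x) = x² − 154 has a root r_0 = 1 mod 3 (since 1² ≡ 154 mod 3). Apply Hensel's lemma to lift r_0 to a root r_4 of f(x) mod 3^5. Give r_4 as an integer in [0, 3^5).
r_4 = 37 (mod 243)

Hensel's recurrence: r_{i+1} = r_i − f(r_i)·(f′(r_i))^{-1} mod 3^{i+2}, with f′(x) = 2x. Iterate:
  r_0 = 1 (mod 3)
  r_1 = 1 (mod 9)
  r_2 = 10 (mod 27)
  r_3 = 37 (mod 81)
  r_4 = 37 (mod 243)
Final: r_4 = 37, and one checks f(r_4) ≡ 0 mod 3^5.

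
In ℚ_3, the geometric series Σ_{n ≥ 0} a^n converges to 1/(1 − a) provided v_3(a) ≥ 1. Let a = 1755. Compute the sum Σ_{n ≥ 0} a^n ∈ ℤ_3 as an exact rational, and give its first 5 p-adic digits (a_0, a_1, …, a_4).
Σ a^n = 1/(1 − a) = -1/1754;  first 5 digits = (1, 0, 0, 2, 0)

v_3(a) = 3 ≥ 1, so the series converges in ℤ_3 to 1/(1 − a) = 1/(1 − 1755) = -1/1754. Expand this rational in ℤ_3: compute digits iteratively via d_i = x_i mod 3, x_{i+1} = (x_i − d_i)/3. The first 5 digits are (1, 0, 0, 2, 0).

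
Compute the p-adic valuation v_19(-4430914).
v_19(-4430914) = 4

v_19(n) is the largest exponent k such that 19^k divides n. Factor out: -4430914 = -19^4 · 34. (Sign doesn't affect v_p.) So v_19(-4430914) = 4.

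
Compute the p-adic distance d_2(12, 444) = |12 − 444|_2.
d_2(12, 444) = 1/16

Step 1 — x − y = 12 − 444 = -432. Step 2 — v_2(-432) = 4 (factor: -432 = −(2^4 · 27); the sign does not affect v_p). Step 3 — |x − y|_2 = 2^{-4} = 1/16.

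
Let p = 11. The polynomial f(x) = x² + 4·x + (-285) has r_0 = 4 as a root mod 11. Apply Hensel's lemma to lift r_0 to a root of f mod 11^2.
r_1 = 15 (mod 121)

Hensel: r_{i+1} = r_i − f(r_i)·(f′(r_i))^{-1} mod 11^{i+2}, f′(x) = 2x + 4. Iterate:
  r_0 = 4 (mod 11)
  r_1 = 15 (mod 121)
Final: r = 15 satisfies f(r) ≡ 0 mod 11^2.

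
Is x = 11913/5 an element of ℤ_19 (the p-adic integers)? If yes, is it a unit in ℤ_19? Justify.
x ∈ ℤ_19 but not a unit; v_19(x) = 2 > 0

ℤ_19 = {x ∈ ℚ_19 : v_19(x) ≥ 0} and ℤ_19^× = {x ∈ ℤ_19 : v_19(x) = 0}. Here v_19(11913/5) = v_19(num) − v_19(den) = 2; compare against these criteria.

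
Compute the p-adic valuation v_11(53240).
v_11(53240) = 3

v_11(n) is the largest exponent k such that 11^k divides n. Factor out: 53240 = 11^3 · 40. (Sign doesn't affect v_p.) So v_11(53240) = 3.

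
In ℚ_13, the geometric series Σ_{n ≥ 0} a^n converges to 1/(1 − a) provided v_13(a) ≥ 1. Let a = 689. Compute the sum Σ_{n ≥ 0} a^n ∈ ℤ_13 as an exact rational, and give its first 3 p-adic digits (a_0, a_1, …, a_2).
Σ a^n = 1/(1 − a) = -1/688;  first 3 digits = (1, 1, 5)

v_13(a) = 1 ≥ 1, so the series converges in ℤ_13 to 1/(1 − a) = 1/(1 − 689) = -1/688. Expand this rational in ℤ_13: compute digits iteratively via d_i = x_i mod 13, x_{i+1} = (x_i − d_i)/13. The first 3 digits are (1, 1, 5).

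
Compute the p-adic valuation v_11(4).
v_11(4) = 0

v_11(n) is the largest exponent k such that 11^k divides n. Factor out: 4 = 11^0 · 4. (Sign doesn't affect v_p.) So v_11(4) = 0.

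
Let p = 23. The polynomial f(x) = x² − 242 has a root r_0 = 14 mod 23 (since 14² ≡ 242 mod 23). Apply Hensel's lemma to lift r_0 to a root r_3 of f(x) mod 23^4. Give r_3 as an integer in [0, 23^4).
r_3 = 196388 (mod 279841)

Hensel's recurrence: r_{i+1} = r_i − f(r_i)·(f′(r_i))^{-1} mod 23^{i+2}, with f′(x) = 2x. Iterate:
  r_0 = 14 (mod 23)
  r_1 = 129 (mod 529)
  r_2 = 1716 (mod 12167)
  r_3 = 196388 (mod 279841)
Final: r_3 = 196388, and one checks f(r_3) ≡ 0 mod 23^4.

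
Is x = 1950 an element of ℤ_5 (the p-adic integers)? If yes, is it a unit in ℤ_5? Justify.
x ∈ ℤ_5 but not a unit; v_5(x) = 2 > 0

ℤ_5 = {x ∈ ℚ_5 : v_5(x) ≥ 0} and ℤ_5^× = {x ∈ ℤ_5 : v_5(x) = 0}. Here v_5(1950) = v_5(num) − v_5(den) = 2; compare against these criteria.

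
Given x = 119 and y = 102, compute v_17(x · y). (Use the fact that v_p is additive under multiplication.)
v_17(12138) = 2

v_p(x) = 1 (factor: 119 = 17^1 · 7); v_p(y) = 1 (factor: 102 = 17^1 · 6). Additivity: v_p(xy) = v_p(x) + v_p(y) = 1 + 1 = 2. (Direct check: xy = 12138 = 17^2 · (42).)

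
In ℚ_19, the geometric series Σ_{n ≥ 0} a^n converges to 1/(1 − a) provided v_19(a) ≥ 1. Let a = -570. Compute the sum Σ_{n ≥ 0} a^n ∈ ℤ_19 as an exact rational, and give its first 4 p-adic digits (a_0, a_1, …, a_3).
Σ a^n = 1/(1 − a) = 1/571;  first 4 digits = (1, 8, 5, 8)

v_19(a) = 1 ≥ 1, so the series converges in ℤ_19 to 1/(1 − a) = 1/(1 − (-570)) = 1/571. Expand this rational in ℤ_19: compute digits iteratively via d_i = x_i mod 19, x_{i+1} = (x_i − d_i)/19. The first 4 digits are (1, 8, 5, 8).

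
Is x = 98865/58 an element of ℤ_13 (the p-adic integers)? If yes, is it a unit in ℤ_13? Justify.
x ∈ ℤ_13 but not a unit; v_13(x) = 3 > 0

ℤ_13 = {x ∈ ℚ_13 : v_13(x) ≥ 0} and ℤ_13^× = {x ∈ ℤ_13 : v_13(x) = 0}. Here v_13(98865/58) = v_13(num) − v_13(den) = 3; compare against these criteria.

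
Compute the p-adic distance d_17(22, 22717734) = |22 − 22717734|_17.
d_17(22, 22717734) = 1/1419857

Step 1 — x − y = 22 − 22717734 = -22717712. Step 2 — v_17(-22717712) = 5 (factor: -22717712 = −(17^5 · 16); the sign does not affect v_p). Step 3 — |x − y|_17 = 17^{-5} = 1/1419857.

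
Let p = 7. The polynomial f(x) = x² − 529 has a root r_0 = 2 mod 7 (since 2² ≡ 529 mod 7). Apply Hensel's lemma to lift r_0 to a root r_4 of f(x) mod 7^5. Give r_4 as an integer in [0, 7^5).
r_4 = 23 (mod 16807)

Hensel's recurrence: r_{i+1} = r_i − f(r_i)·(f′(r_i))^{-1} mod 7^{i+2}, with f′(x) = 2x. Iterate:
  r_0 = 2 (mod 7)
  r_1 = 23 (mod 49)
  r_2 = 23 (mod 343)
  r_3 = 23 (mod 2401)
  r_4 = 23 (mod 16807)
Final: r_4 = 23, and one checks f(r_4) ≡ 0 mod 7^5.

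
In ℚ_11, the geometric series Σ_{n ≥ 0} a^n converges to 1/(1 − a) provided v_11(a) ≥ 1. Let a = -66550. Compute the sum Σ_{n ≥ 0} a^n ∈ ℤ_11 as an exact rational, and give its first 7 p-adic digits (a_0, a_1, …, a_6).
Σ a^n = 1/(1 − a) = 1/66551;  first 7 digits = (1, 0, 0, 5, 6, 10, 2)

v_11(a) = 3 ≥ 1, so the series converges in ℤ_11 to 1/(1 − a) = 1/(1 − (-66550)) = 1/66551. Expand this rational in ℤ_11: compute digits iteratively via d_i = x_i mod 11, x_{i+1} = (x_i − d_i)/11. The first 7 digits are (1, 0, 0, 5, 6, 10, 2).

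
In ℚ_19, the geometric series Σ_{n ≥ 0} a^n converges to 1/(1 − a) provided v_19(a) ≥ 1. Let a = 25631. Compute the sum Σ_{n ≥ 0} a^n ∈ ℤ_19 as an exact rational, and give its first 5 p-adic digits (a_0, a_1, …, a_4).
Σ a^n = 1/(1 − a) = -1/25630;  first 5 digits = (1, 0, 14, 3, 6)

v_19(a) = 2 ≥ 1, so the series converges in ℤ_19 to 1/(1 − a) = 1/(1 − 25631) = -1/25630. Expand this rational in ℤ_19: compute digits iteratively via d_i = x_i mod 19, x_{i+1} = (x_i − d_i)/19. The first 5 digits are (1, 0, 14, 3, 6).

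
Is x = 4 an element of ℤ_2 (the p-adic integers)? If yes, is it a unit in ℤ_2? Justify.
x ∈ ℤ_2 but not a unit; v_2(x) = 2 > 0

ℤ_2 = {x ∈ ℚ_2 : v_2(x) ≥ 0} and ℤ_2^× = {x ∈ ℤ_2 : v_2(x) = 0}. Here v_2(4) = v_2(num) − v_2(den) = 2; compare against these criteria.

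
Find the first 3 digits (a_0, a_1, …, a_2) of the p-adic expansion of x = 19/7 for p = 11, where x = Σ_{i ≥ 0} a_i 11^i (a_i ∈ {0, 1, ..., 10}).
(a_0, …, a_2) = (9, 1, 3)

v_11(19/7) = 0 (numerator and denominator both coprime to 11), so x ∈ ℤ_11^×. Compute digits iteratively via a_i = x_i mod 11, x_{i+1} = (x_i − a_i)/11, with x_0 = x:
  x_0 = 19/7;  a_0 = 9;  x_1 = (x_0 − 9)/11 = -4/7
  x_1 = -4/7;  a_1 = 1;  x_2 = (x_1 − 1)/11 = -1/7
  x_2 = -1/7;  a_2 = 3;  x_3 = (x_2 − 3)/11 = -2/7
Digits: (9, 1, 3).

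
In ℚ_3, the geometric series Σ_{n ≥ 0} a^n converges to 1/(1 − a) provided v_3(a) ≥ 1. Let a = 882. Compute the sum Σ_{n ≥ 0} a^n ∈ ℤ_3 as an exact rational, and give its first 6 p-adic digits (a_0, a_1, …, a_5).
Σ a^n = 1/(1 − a) = -1/881;  first 6 digits = (1, 0, 2, 2, 2, 0)

v_3(a) = 2 ≥ 1, so the series converges in ℤ_3 to 1/(1 − a) = 1/(1 − 882) = -1/881. Expand this rational in ℤ_3: compute digits iteratively via d_i = x_i mod 3, x_{i+1} = (x_i − d_i)/3. The first 6 digits are (1, 0, 2, 2, 2, 0).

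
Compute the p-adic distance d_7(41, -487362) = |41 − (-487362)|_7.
d_7(41, -487362) = 1/16807

Step 1 — x − y = 41 − (-487362) = 487403. Step 2 — v_7(487403) = 5 (factor: 487403 = (7^5 · 29); the sign does not affect v_p). Step 3 — |x − y|_7 = 7^{-5} = 1/16807.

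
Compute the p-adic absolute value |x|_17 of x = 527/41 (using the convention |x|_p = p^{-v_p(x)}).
|527/41|_17 = 1/17

Step 1 — compute v_17(x) by factoring powers of 17 out of the numerator and denominator: v_17(527/41) = 1. Step 2 — apply |x|_p = p^{-v_p(x)} = 17^{-1} = 1/17.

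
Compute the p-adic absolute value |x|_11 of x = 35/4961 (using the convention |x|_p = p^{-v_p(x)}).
|35/4961|_11 = 121

Step 1 — compute v_11(x) by factoring powers of 11 out of the numerator and denominator: v_11(35/4961) = -2. Step 2 — apply |x|_p = p^{-v_p(x)} = 11^{2} = 121.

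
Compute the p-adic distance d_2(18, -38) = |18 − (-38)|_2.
d_2(18, -38) = 1/8

Step 1 — x − y = 18 − (-38) = 56. Step 2 — v_2(56) = 3 (factor: 56 = (2^3 · 7); the sign does not affect v_p). Step 3 — |x − y|_2 = 2^{-3} = 1/8.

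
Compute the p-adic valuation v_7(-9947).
v_7(-9947) = 3

v_7(n) is the largest exponent k such that 7^k divides n. Factor out: -9947 = -7^3 · 29. (Sign doesn't affect v_p.) So v_7(-9947) = 3.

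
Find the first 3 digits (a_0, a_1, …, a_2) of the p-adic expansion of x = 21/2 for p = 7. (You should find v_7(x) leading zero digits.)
(a_0, …, a_2) = (0, 5, 3)

v_7(21/2) = 1, so a_0 = ... = a_0 = 0. Factor out: x = 7^1 · u with u = 3/2 a unit in ℤ_7. Expand u iteratively via a_{v+i} = u_i mod 7, u_{i+1} = (u_i − a_{v+i})/7:
  u_0 = 3/2;  a_1 = 5;  u_1 = (u_0 − 5)/7 = -1/2
  u_1 = -1/2;  a_2 = 3;  u_2 = (u_1 − 3)/7 = -1/2
Digits: (0, 5, 3).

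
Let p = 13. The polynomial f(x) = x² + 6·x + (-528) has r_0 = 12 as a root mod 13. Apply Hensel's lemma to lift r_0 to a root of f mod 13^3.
r_2 = 259 (mod 2197)

Hensel: r_{i+1} = r_i − f(r_i)·(f′(r_i))^{-1} mod 13^{i+2}, f′(x) = 2x + 6. Iterate:
  r_0 = 12 (mod 13)
  r_1 = 90 (mod 169)
  r_2 = 259 (mod 2197)
Final: r = 259 satisfies f(r) ≡ 0 mod 13^3.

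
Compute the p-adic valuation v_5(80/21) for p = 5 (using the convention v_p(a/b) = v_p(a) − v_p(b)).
v_5(80/21) = 1

Factor powers of 5 from the numerator and denominator of the reduced fraction: 80 = 5^1 · 16 and 21 = 5^0 · 21. Apply v_p(a/b) = v_p(a) − v_p(b): v_5(80/21) = 1 − 0 = 1.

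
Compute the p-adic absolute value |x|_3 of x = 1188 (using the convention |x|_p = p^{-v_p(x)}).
|1188|_3 = 1/27

Step 1 — compute v_3(x) by factoring powers of 3 out of the numerator and denominator: v_3(1188) = 3. Step 2 — apply |x|_p = p^{-v_p(x)} = 3^{-3} = 1/27.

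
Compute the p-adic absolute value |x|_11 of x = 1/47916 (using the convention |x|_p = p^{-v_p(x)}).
|1/47916|_11 = 1331

Step 1 — compute v_11(x) by factoring powers of 11 out of the numerator and denominator: v_11(1/47916) = -3. Step 2 — apply |x|_p = p^{-v_p(x)} = 11^{3} = 1331.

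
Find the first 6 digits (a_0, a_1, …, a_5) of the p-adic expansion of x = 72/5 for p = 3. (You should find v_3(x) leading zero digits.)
(a_0, …, a_5) = (0, 0, 1, 2, 0, 1)

v_3(72/5) = 2, so a_0 = ... = a_1 = 0. Factor out: x = 3^2 · u with u = 8/5 a unit in ℤ_3. Expand u iteratively via a_{v+i} = u_i mod 3, u_{i+1} = (u_i − a_{v+i})/3:
  u_0 = 8/5;  a_2 = 1;  u_1 = (u_0 − 1)/3 = 1/5
  u_1 = 1/5;  a_3 = 2;  u_2 = (u_1 − 2)/3 = -3/5
  u_2 = -3/5;  a_4 = 0;  u_3 = (u_2 − 0)/3 = -1/5
  u_3 = -1/5;  a_5 = 1;  u_4 = (u_3 − 1)/3 = -2/5
Digits: (0, 0, 1, 2, 0, 1).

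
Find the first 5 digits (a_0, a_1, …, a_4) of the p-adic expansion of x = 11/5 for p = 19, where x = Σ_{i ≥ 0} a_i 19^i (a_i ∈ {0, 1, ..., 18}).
(a_0, …, a_4) = (6, 15, 3, 15, 3)

v_19(11/5) = 0 (numerator and denominator both coprime to 19), so x ∈ ℤ_19^×. Compute digits iteratively via a_i = x_i mod 19, x_{i+1} = (x_i − a_i)/19, with x_0 = x:
  x_0 = 11/5;  a_0 = 6;  x_1 = (x_0 − 6)/19 = -1/5
  x_1 = -1/5;  a_1 = 15;  x_2 = (x_1 − 15)/19 = -4/5
  x_2 = -4/5;  a_2 = 3;  x_3 = (x_2 − 3)/19 = -1/5
  x_3 = -1/5;  a_3 = 15;  x_4 = (x_3 − 15)/19 = -4/5
  x_4 = -4/5;  a_4 = 3;  x_5 = (x_4 − 3)/19 = -1/5
Digits: (6, 15, 3, 15, 3).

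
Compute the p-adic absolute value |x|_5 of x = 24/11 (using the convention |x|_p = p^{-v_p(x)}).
|24/11|_5 = 1

Step 1 — compute v_5(x) by factoring powers of 5 out of the numerator and denominator: v_5(24/11) = 0. Step 2 — apply |x|_p = p^{-v_p(x)} = 5^{0} = 1.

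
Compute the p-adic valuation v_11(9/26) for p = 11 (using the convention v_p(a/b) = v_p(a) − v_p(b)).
v_11(9/26) = 0

Factor powers of 11 from the numerator and denominator of the reduced fraction: 9 = 11^0 · 9 and 26 = 11^0 · 26. Apply v_p(a/b) = v_p(a) − v_p(b): v_11(9/26) = 0 − 0 = 0.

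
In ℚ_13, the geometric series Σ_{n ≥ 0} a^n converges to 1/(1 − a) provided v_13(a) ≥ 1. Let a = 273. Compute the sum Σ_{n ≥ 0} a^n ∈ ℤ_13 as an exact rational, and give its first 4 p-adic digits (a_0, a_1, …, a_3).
Σ a^n = 1/(1 − a) = -1/272;  first 4 digits = (1, 8, 0, 0)

v_13(a) = 1 ≥ 1, so the series converges in ℤ_13 to 1/(1 − a) = 1/(1 − 273) = -1/272. Expand this rational in ℤ_13: compute digits iteratively via d_i = x_i mod 13, x_{i+1} = (x_i − d_i)/13. The first 4 digits are (1, 8, 0, 0).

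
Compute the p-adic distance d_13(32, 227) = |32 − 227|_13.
d_13(32, 227) = 1/13

Step 1 — x − y = 32 − 227 = -195. Step 2 — v_13(-195) = 1 (factor: -195 = −(13^1 · 15); the sign does not affect v_p). Step 3 — |x − y|_13 = 13^{-1} = 1/13.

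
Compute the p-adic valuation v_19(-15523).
v_19(-15523) = 2

v_19(n) is the largest exponent k such that 19^k divides n. Factor out: -15523 = -19^2 · 43. (Sign doesn't affect v_p.) So v_19(-15523) = 2.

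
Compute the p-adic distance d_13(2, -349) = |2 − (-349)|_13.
d_13(2, -349) = 1/13

Step 1 — x − y = 2 − (-349) = 351. Step 2 — v_13(351) = 1 (factor: 351 = (13^1 · 27); the sign does not affect v_p). Step 3 — |x − y|_13 = 13^{-1} = 1/13.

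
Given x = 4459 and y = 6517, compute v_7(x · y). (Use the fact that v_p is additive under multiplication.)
v_7(29059303) = 6

v_p(x) = 3 (factor: 4459 = 7^3 · 13); v_p(y) = 3 (factor: 6517 = 7^3 · 19). Additivity: v_p(xy) = v_p(x) + v_p(y) = 3 + 3 = 6. (Direct check: xy = 29059303 = 7^6 · (247).)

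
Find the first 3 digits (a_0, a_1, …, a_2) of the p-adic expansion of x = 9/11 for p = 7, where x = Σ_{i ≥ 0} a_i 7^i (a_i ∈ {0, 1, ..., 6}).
(a_0, …, a_2) = (4, 4, 0)

v_7(9/11) = 0 (numerator and denominator both coprime to 7), so x ∈ ℤ_7^×. Compute digits iteratively via a_i = x_i mod 7, x_{i+1} = (x_i − a_i)/7, with x_0 = x:
  x_0 = 9/11;  a_0 = 4;  x_1 = (x_0 − 4)/7 = -5/11
  x_1 = -5/11;  a_1 = 4;  x_2 = (x_1 − 4)/7 = -7/11
  x_2 = -7/11;  a_2 = 0;  x_3 = (x_2 − 0)/7 = -1/11
Digits: (4, 4, 0).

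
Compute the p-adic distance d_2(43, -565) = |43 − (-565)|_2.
d_2(43, -565) = 1/32

Step 1 — x − y = 43 − (-565) = 608. Step 2 — v_2(608) = 5 (factor: 608 = (2^5 · 19); the sign does not affect v_p). Step 3 — |x − y|_2 = 2^{-5} = 1/32.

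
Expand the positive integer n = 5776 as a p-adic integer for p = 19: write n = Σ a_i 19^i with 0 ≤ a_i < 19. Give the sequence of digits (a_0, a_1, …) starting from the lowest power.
(a_0, a_1, …) = (0, 0, 16)

Repeated division by 19 gives the digits low-to-high: 5776 = 16·19^2. Digit sequence: (0, 0, 16).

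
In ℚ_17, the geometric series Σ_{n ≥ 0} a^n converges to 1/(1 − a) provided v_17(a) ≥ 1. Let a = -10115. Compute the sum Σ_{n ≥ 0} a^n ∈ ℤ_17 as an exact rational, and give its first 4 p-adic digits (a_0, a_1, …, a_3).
Σ a^n = 1/(1 − a) = 1/10116;  first 4 digits = (1, 0, 16, 14)

v_17(a) = 2 ≥ 1, so the series converges in ℤ_17 to 1/(1 − a) = 1/(1 − (-10115)) = 1/10116. Expand this rational in ℤ_17: compute digits iteratively via d_i = x_i mod 17, x_{i+1} = (x_i − d_i)/17. The first 4 digits are (1, 0, 16, 14).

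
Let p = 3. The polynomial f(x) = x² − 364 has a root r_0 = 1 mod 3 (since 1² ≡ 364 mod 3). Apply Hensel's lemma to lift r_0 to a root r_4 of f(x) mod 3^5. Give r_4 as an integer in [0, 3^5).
r_4 = 232 (mod 243)

Hensel's recurrence: r_{i+1} = r_i − f(r_i)·(f′(r_i))^{-1} mod 3^{i+2}, with f′(x) = 2x. Iterate:
  r_0 = 1 (mod 3)
  r_1 = 7 (mod 9)
  r_2 = 16 (mod 27)
  r_3 = 70 (mod 81)
  r_4 = 232 (mod 243)
Final: r_4 = 232, and one checks f(r_4) ≡ 0 mod 3^5.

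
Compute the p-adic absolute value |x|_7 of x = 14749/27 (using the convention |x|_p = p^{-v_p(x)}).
|14749/27|_7 = 1/343

Step 1 — compute v_7(x) by factoring powers of 7 out of the numerator and denominator: v_7(14749/27) = 3. Step 2 — apply |x|_p = p^{-v_p(x)} = 7^{-3} = 1/343.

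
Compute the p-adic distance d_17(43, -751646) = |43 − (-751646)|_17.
d_17(43, -751646) = 1/83521

Step 1 — x − y = 43 − (-751646) = 751689. Step 2 — v_17(751689) = 4 (factor: 751689 = (17^4 · 9); the sign does not affect v_p). Step 3 — |x − y|_17 = 17^{-4} = 1/83521.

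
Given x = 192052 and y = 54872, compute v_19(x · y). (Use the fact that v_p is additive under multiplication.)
v_19(10538277344) = 6

v_p(x) = 3 (factor: 192052 = 19^3 · 28); v_p(y) = 3 (factor: 54872 = 19^3 · 8). Additivity: v_p(xy) = v_p(x) + v_p(y) = 3 + 3 = 6. (Direct check: xy = 10538277344 = 19^6 · (224).)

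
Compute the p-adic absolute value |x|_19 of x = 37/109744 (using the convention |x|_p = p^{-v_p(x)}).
|37/109744|_19 = 6859

Step 1 — compute v_19(x) by factoring powers of 19 out of the numerator and denominator: v_19(37/109744) = -3. Step 2 — apply |x|_p = p^{-v_p(x)} = 19^{3} = 6859.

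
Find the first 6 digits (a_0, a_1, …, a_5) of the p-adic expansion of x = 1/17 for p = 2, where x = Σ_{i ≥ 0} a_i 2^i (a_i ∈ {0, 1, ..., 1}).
(a_0, …, a_5) = (1, 0, 0, 0, 1, 1)

v_2(1/17) = 0 (numerator and denominator both coprime to 2), so x ∈ ℤ_2^×. Compute digits iteratively via a_i = x_i mod 2, x_{i+1} = (x_i − a_i)/2, with x_0 = x:
  x_0 = 1/17;  a_0 = 1;  x_1 = (x_0 − 1)/2 = -8/17
  x_1 = -8/17;  a_1 = 0;  x_2 = (x_1 − 0)/2 = -4/17
  x_2 = -4/17;  a_2 = 0;  x_3 = (x_2 − 0)/2 = -2/17
  x_3 = -2/17;  a_3 = 0;  x_4 = (x_3 − 0)/2 = -1/17
  x_4 = -1/17;  a_4 = 1;  x_5 = (x_4 − 1)/2 = -9/17
  x_5 = -9/17;  a_5 = 1;  x_6 = (x_5 − 1)/2 = -13/17
Digits: (1, 0, 0, 0, 1, 1).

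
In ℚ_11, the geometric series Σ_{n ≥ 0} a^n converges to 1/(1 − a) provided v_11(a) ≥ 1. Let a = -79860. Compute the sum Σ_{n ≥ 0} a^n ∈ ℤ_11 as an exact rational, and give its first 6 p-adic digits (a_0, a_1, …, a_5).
Σ a^n = 1/(1 − a) = 1/79861;  first 6 digits = (1, 0, 0, 6, 5, 10)

v_11(a) = 3 ≥ 1, so the series converges in ℤ_11 to 1/(1 − a) = 1/(1 − (-79860)) = 1/79861. Expand this rational in ℤ_11: compute digits iteratively via d_i = x_i mod 11, x_{i+1} = (x_i − d_i)/11. The first 6 digits are (1, 0, 0, 6, 5, 10).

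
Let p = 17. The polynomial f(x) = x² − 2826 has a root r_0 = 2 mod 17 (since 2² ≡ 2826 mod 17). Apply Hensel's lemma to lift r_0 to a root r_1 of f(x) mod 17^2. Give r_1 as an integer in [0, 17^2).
r_1 = 274 (mod 289)

Hensel's recurrence: r_{i+1} = r_i − f(r_i)·(f′(r_i))^{-1} mod 17^{i+2}, with f′(x) = 2x. Iterate:
  r_0 = 2 (mod 17)
  r_1 = 274 (mod 289)
Final: r_1 = 274, and one checks f(r_1) ≡ 0 mod 17^2.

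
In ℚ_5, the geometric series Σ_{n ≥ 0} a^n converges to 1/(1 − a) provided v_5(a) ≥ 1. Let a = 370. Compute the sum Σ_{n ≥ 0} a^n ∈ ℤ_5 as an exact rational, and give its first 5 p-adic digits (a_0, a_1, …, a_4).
Σ a^n = 1/(1 − a) = -1/369;  first 5 digits = (1, 4, 0, 2, 0)

v_5(a) = 1 ≥ 1, so the series converges in ℤ_5 to 1/(1 − a) = 1/(1 − 370) = -1/369. Expand this rational in ℤ_5: compute digits iteratively via d_i = x_i mod 5, x_{i+1} = (x_i − d_i)/5. The first 5 digits are (1, 4, 0, 2, 0).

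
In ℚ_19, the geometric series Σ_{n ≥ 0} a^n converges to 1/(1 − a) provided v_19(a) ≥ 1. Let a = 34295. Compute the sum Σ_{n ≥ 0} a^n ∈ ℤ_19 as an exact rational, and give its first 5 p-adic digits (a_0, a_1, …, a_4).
Σ a^n = 1/(1 − a) = -1/34294;  first 5 digits = (1, 0, 0, 5, 0)

v_19(a) = 3 ≥ 1, so the series converges in ℤ_19 to 1/(1 − a) = 1/(1 − 34295) = -1/34294. Expand this rational in ℤ_19: compute digits iteratively via d_i = x_i mod 19, x_{i+1} = (x_i − d_i)/19. The first 5 digits are (1, 0, 0, 5, 0).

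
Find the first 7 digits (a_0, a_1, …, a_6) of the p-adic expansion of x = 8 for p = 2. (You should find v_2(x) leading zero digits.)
(a_0, …, a_6) = (0, 0, 0, 1, 0, 0, 0)

v_2(8) = 3, so a_0 = ... = a_2 = 0. Factor out: x = 2^3 · u with u = 1 a unit in ℤ_2. Expand u iteratively via a_{v+i} = u_i mod 2, u_{i+1} = (u_i − a_{v+i})/2:
  u_0 = 1;  a_3 = 1;  u_1 = (u_0 − 1)/2 = 0
  u_1 = 0;  a_4 = 0;  u_2 = (u_1 − 0)/2 = 0
  u_2 = 0;  a_5 = 0;  u_3 = (u_2 − 0)/2 = 0
  u_3 = 0;  a_6 = 0;  u_4 = (u_3 − 0)/2 = 0
Digits: (0, 0, 0, 1, 0, 0, 0).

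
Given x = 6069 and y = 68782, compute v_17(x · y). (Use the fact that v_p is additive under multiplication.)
v_17(417437958) = 5

v_p(x) = 2 (factor: 6069 = 17^2 · 21); v_p(y) = 3 (factor: 68782 = 17^3 · 14). Additivity: v_p(xy) = v_p(x) + v_p(y) = 2 + 3 = 5. (Direct check: xy = 417437958 = 17^5 · (294).)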